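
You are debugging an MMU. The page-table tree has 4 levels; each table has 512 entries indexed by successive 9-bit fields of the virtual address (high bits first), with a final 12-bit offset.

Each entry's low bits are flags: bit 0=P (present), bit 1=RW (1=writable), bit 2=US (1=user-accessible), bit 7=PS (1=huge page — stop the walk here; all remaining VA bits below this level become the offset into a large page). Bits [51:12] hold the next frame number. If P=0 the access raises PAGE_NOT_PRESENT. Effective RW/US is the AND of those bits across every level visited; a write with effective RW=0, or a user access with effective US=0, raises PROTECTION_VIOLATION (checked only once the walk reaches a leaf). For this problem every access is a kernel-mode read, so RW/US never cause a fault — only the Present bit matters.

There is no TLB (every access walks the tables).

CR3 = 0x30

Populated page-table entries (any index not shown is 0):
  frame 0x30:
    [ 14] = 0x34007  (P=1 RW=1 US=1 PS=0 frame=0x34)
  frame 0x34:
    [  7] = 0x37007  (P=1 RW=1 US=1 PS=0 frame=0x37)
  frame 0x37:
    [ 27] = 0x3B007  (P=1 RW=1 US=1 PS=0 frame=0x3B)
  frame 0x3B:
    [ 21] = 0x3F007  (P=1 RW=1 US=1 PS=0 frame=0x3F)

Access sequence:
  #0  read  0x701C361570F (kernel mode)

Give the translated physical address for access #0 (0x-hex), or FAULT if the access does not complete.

Per-access translation:
#0 VA=0x701C361570F (r,kernel):
  lvl0: tbl 0x30, slot 14 ⇒ 0x34007 (P1/RW1/US1/PS0)
  lvl1: tbl 0x34, slot 7 ⇒ 0x37007 (P1/RW1/US1/PS0)
  lvl2: tbl 0x37, slot 27 ⇒ 0x3B007 (P1/RW1/US1/PS0)
  lvl3: tbl 0x3B, slot 21 ⇒ 0x3F007 (P1/RW1/US1/PS0)
  → PA=0x3F70F  (4 entries read)

Access #0 PA: 0x3F70F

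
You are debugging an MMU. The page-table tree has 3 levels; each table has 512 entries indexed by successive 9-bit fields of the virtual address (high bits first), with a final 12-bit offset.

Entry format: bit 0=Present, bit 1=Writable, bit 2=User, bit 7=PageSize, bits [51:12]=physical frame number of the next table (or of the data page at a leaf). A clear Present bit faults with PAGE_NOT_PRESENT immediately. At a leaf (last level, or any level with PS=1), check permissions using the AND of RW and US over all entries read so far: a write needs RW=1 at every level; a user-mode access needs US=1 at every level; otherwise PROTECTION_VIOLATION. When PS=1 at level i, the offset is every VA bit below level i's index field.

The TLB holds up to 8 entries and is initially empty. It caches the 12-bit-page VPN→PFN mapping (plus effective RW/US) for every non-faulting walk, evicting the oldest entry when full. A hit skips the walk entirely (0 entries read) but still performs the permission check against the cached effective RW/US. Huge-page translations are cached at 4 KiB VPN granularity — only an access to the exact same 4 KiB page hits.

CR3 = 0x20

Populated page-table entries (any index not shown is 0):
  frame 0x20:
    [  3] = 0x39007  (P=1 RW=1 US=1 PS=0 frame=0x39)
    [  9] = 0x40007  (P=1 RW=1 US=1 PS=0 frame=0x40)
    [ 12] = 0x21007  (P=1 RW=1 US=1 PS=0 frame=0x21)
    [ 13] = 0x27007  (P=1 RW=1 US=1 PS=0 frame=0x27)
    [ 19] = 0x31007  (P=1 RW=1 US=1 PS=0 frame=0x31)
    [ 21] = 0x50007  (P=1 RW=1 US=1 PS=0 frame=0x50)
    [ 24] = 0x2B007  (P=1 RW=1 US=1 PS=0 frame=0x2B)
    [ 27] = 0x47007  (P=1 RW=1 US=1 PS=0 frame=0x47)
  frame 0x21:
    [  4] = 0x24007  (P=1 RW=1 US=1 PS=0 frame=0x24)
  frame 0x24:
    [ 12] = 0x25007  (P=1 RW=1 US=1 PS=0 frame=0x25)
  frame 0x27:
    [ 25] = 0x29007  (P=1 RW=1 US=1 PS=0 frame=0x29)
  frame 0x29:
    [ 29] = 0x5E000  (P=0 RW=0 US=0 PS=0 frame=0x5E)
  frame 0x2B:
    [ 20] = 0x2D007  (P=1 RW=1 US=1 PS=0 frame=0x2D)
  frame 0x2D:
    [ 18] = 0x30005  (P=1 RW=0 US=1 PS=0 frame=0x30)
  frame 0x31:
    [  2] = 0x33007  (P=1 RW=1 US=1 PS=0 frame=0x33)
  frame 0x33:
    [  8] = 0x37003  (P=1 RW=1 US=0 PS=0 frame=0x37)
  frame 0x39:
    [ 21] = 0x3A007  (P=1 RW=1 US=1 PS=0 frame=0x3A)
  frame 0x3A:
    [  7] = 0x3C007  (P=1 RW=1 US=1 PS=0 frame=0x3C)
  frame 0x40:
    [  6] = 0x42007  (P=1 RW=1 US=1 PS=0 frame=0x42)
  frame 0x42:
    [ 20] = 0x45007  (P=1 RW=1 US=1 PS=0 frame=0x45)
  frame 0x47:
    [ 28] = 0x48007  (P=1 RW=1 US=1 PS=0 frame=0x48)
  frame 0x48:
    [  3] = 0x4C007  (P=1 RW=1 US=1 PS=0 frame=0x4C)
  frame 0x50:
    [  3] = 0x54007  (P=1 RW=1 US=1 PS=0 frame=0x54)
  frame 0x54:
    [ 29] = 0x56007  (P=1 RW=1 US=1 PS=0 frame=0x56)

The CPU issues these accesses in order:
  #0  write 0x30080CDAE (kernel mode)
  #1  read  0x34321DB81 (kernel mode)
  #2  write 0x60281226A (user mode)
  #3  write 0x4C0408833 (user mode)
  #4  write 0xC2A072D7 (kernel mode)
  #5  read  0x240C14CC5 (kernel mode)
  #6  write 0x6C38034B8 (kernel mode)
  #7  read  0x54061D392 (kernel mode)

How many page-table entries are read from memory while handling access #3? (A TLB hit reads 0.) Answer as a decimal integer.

Per-access translation:
#0 VA=0x30080CDAE (w,kernel):
  lvl0: tbl 0x20, slot 12 ⇒ 0x21007 (P1/RW1/US1/PS0)
  lvl1: tbl 0x21, slot 4 ⇒ 0x24007 (P1/RW1/US1/PS0)
  lvl2: tbl 0x24, slot 12 ⇒ 0x25007 (P1/RW1/US1/PS0)
  ⇒ phys 0x25DAE  [3 reads]
#1 VA=0x34321DB81 (r,kernel):
  lvl0: tbl 0x20, slot 13 ⇒ 0x27007 (P1/RW1/US1/PS0)
  lvl1: tbl 0x27, slot 25 ⇒ 0x29007 (P1/RW1/US1/PS0)
  lvl2: tbl 0x29, slot 29 ⇒ 0x5E000 (P0/RW0/US0/PS0)
  ⇒ fault: PAGE_NOT_PRESENT  — 3 lookups
#2 VA=0x60281226A (w,user):
  lvl0: tbl 0x20, slot 24 ⇒ 0x2B007 (P1/RW1/US1/PS0)
  lvl1: tbl 0x2B, slot 20 ⇒ 0x2D007 (P1/RW1/US1/PS0)
  lvl2: tbl 0x2D, slot 18 ⇒ 0x30005 (P1/RW0/US1/PS0)
  ⇒ fault: PROTECTION_VIOLATION  — 3 lookups
#3 VA=0x4C0408833 (w,user):
  lvl0: tbl 0x20, slot 19 ⇒ 0x31007 (P1/RW1/US1/PS0)
  lvl1: tbl 0x31, slot 2 ⇒ 0x33007 (P1/RW1/US1/PS0)
  lvl2: tbl 0x33, slot 8 ⇒ 0x37003 (P1/RW1/US0/PS0)
  ⇒ fault: PROTECTION_VIOLATION  — 3 lookups
#4 VA=0xC2A072D7 (w,kernel):
  lvl0: tbl 0x20, slot 3 ⇒ 0x39007 (P1/RW1/US1/PS0)
  lvl1: tbl 0x39, slot 21 ⇒ 0x3A007 (P1/RW1/US1/PS0)
  lvl2: tbl 0x3A, slot 7 ⇒ 0x3C007 (P1/RW1/US1/PS0)
  ⇒ phys 0x3C2D7  [3 reads]
#5 VA=0x240C14CC5 (r,kernel):
  lvl0: tbl 0x20, slot 9 ⇒ 0x40007 (P1/RW1/US1/PS0)
  lvl1: tbl 0x40, slot 6 ⇒ 0x42007 (P1/RW1/US1/PS0)
  lvl2: tbl 0x42, slot 20 ⇒ 0x45007 (P1/RW1/US1/PS0)
  ⇒ phys 0x45CC5  [3 reads]
#6 VA=0x6C38034B8 (w,kernel):
  lvl0: tbl 0x20, slot 27 ⇒ 0x47007 (P1/RW1/US1/PS0)
  lvl1: tbl 0x47, slot 28 ⇒ 0x48007 (P1/RW1/US1/PS0)
  lvl2: tbl 0x48, slot 3 ⇒ 0x4C007 (P1/RW1/US1/PS0)
  ⇒ phys 0x4C4B8  [3 reads]
#7 VA=0x54061D392 (r,kernel):
  lvl0: tbl 0x20, slot 21 ⇒ 0x50007 (P1/RW1/US1/PS0)
  lvl1: tbl 0x50, slot 3 ⇒ 0x54007 (P1/RW1/US1/PS0)
  lvl2: tbl 0x54, slot 29 ⇒ 0x56007 (P1/RW1/US1/PS0)
  ⇒ phys 0x56392  [3 reads]

Entries read for #3: 3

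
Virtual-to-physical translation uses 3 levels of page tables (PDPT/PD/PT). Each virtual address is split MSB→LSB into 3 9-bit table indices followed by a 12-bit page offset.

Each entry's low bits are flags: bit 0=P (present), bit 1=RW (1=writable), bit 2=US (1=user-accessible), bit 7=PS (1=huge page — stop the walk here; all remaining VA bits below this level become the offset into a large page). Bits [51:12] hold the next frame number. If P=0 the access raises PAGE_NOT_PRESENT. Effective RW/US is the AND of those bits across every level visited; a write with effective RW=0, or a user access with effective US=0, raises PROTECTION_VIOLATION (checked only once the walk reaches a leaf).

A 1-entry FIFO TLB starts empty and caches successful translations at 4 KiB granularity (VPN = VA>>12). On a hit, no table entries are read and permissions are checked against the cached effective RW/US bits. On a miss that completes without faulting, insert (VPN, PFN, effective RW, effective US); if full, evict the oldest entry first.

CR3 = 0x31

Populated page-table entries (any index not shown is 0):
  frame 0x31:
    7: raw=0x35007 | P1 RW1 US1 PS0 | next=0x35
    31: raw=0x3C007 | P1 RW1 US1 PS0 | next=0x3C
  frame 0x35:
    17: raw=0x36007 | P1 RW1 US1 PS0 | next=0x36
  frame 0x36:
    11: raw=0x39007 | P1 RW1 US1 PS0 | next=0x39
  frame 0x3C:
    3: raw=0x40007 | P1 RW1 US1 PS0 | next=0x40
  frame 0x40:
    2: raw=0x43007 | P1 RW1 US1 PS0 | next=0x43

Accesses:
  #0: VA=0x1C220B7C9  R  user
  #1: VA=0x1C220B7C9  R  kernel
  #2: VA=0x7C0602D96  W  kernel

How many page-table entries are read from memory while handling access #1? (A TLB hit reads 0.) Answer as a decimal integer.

Per-access translation:
#0 VA=0x1C220B7C9 (r,user):
  L0 @0x31[7] → 0x35007  P=1,RW=1,US=1,PS=0
  L1 @0x35[17] → 0x36007  P=1,RW=1,US=1,PS=0
  L2 @0x36[11] → 0x39007  P=1,RW=1,US=1,PS=0
  → PA=0x397C9  (3 entries read)
#1 VA=0x1C220B7C9 (r,kernel):
  TLB hit vpn=0x1C220B → PA=0x397C9
#2 VA=0x7C0602D96 (w,kernel):
  L0 @0x31[31] → 0x3C007  P=1,RW=1,US=1,PS=0
  L1 @0x3C[3] → 0x40007  P=1,RW=1,US=1,PS=0
  L2 @0x40[2] → 0x43007  P=1,RW=1,US=1,PS=0
  → PA=0x43D96  (3 entries read)

Entries read for #1: 0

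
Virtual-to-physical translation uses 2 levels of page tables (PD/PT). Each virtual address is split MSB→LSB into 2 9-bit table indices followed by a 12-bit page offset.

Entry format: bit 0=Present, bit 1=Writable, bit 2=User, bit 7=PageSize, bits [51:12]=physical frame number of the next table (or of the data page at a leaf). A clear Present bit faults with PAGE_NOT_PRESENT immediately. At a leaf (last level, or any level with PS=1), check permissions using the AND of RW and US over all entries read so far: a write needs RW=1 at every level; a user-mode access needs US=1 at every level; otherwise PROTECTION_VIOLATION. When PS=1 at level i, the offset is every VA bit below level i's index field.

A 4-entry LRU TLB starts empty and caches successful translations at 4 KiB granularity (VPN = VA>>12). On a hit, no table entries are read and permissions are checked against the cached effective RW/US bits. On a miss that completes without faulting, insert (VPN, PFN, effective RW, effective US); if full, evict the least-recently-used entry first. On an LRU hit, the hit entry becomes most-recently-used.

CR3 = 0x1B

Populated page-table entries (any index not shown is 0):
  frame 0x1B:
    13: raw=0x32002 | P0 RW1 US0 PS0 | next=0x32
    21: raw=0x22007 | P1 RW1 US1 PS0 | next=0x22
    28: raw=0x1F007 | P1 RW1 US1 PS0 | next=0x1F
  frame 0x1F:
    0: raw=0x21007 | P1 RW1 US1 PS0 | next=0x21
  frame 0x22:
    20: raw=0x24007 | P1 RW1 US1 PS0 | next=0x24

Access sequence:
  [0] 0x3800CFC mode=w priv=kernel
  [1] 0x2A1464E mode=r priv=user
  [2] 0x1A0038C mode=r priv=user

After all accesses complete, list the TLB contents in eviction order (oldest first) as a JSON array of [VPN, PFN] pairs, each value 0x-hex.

Trace:
#0 VA=0x3800CFC (w,kernel):
  L0: frame=0x1B idx=28 entry=0x1F007 [P=1 RW=1 US=1 PS=0]
  L1: frame=0x1F idx=0 entry=0x21007 [P=1 RW=1 US=1 PS=0]
  ✓ 0x21CFC  — 2 lookups
#1 VA=0x2A1464E (r,user):
  L0: frame=0x1B idx=21 entry=0x22007 [P=1 RW=1 US=1 PS=0]
  L1: frame=0x22 idx=20 entry=0x24007 [P=1 RW=1 US=1 PS=0]
  ✓ 0x2464E  — 2 lookups
#2 VA=0x1A0038C (r,user):
  L0: frame=0x1B idx=13 entry=0x32002 [P=0 RW=1 US=0 PS=0]
  ✗ PAGE_NOT_PRESENT  [1 reads]

TLB: [["0x3800", "0x21"], ["0x2A14", "0x24"]]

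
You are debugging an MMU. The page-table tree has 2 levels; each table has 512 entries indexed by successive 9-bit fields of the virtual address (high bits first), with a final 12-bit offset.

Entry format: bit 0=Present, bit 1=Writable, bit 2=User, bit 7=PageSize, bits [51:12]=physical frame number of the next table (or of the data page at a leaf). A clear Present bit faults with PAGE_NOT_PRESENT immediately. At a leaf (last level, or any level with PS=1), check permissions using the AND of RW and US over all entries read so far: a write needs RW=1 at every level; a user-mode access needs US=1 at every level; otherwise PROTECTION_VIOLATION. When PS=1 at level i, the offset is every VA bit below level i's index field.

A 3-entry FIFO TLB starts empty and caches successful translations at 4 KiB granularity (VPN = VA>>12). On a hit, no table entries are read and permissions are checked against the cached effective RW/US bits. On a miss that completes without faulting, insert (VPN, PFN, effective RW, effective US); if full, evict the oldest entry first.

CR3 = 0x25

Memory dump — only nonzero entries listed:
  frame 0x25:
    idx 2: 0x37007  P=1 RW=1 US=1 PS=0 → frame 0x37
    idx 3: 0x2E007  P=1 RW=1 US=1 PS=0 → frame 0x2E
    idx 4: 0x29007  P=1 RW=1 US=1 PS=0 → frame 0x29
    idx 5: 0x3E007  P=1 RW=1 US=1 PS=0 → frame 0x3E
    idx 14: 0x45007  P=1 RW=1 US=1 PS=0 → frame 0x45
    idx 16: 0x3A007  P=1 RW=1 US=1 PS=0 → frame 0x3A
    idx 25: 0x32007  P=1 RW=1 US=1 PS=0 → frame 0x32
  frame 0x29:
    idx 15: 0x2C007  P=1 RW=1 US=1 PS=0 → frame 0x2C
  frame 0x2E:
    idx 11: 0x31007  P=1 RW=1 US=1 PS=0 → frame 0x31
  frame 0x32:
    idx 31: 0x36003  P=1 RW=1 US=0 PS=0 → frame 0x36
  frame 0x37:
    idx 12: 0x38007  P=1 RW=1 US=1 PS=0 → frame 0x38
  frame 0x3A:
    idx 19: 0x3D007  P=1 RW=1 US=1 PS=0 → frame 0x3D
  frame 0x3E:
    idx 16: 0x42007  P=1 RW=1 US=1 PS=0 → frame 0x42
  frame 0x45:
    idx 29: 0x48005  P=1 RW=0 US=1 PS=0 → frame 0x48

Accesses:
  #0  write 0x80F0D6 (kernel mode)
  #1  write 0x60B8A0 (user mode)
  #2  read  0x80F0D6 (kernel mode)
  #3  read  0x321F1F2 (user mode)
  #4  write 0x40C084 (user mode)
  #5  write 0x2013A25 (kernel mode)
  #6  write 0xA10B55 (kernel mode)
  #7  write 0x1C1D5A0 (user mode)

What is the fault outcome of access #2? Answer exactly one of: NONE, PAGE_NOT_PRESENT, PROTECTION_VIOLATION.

Per-access translation:
#0 VA=0x80F0D6 (w,kernel):
  L0 @0x25[4] → 0x29007  P=1,RW=1,US=1,PS=0
  L1 @0x29[15] → 0x2C007  P=1,RW=1,US=1,PS=0
  → PA=0x2C0D6  (2 entries read)
#1 VA=0x60B8A0 (w,user):
  L0 @0x25[3] → 0x2E007  P=1,RW=1,US=1,PS=0
  L1 @0x2E[11] → 0x31007  P=1,RW=1,US=1,PS=0
  → PA=0x318A0  (2 entries read)
#2 VA=0x80F0D6 (r,kernel):
  TLB hit vpn=0x80F → PA=0x2C0D6
#3 VA=0x321F1F2 (r,user):
  L0 @0x25[25] → 0x32007  P=1,RW=1,US=1,PS=0
  L1 @0x32[31] → 0x36003  P=1,RW=1,US=0,PS=0
  ✗ PROTECTION_VIOLATION  [2 reads]
#4 VA=0x40C084 (w,user):
  L0 @0x25[2] → 0x37007  P=1,RW=1,US=1,PS=0
  L1 @0x37[12] → 0x38007  P=1,RW=1,US=1,PS=0
  → PA=0x38084  (2 entries read)
#5 VA=0x2013A25 (w,kernel):
  L0 @0x25[16] → 0x3A007  P=1,RW=1,US=1,PS=0
  L1 @0x3A[19] → 0x3D007  P=1,RW=1,US=1,PS=0
  → PA=0x3DA25  (2 entries read)
#6 VA=0xA10B55 (w,kernel):
  L0 @0x25[5] → 0x3E007  P=1,RW=1,US=1,PS=0
  L1 @0x3E[16] → 0x42007  P=1,RW=1,US=1,PS=0
  → PA=0x42B55  (2 entries read)
#7 VA=0x1C1D5A0 (w,user):
  L0 @0x25[14] → 0x45007  P=1,RW=1,US=1,PS=0
  L1 @0x45[29] → 0x48005  P=1,RW=0,US=1,PS=0
  ✗ PROTECTION_VIOLATION  [2 reads]

Access #2 fault: NONE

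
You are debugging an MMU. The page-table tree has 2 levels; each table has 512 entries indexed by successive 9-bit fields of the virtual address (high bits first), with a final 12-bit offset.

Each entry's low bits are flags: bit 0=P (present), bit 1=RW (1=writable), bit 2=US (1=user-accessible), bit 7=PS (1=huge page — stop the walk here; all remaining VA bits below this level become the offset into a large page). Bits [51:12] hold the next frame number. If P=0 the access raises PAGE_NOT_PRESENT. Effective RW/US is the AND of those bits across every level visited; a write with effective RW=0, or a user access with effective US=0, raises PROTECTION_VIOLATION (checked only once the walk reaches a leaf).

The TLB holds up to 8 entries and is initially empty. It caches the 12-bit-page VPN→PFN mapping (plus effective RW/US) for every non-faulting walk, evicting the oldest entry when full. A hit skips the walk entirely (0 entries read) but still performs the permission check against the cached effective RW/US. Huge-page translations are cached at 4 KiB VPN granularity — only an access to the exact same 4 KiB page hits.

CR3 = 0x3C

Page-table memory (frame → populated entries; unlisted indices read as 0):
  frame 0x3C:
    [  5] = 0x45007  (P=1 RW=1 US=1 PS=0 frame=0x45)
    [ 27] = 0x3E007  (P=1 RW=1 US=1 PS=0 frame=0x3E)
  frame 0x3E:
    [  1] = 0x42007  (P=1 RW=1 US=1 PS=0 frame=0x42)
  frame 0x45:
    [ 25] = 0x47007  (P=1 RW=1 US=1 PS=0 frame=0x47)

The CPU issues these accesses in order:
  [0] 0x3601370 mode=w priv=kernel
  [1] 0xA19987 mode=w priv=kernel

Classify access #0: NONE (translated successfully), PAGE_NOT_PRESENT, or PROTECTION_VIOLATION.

Per-access translation:
#0 VA=0x3601370 (w,kernel):
  lvl0: tbl 0x3C, slot 27 ⇒ 0x3E007 (P1/RW1/US1/PS0)
  lvl1: tbl 0x3E, slot 1 ⇒ 0x42007 (P1/RW1/US1/PS0)
  → PA=0x42370  (2 entries read)
#1 VA=0xA19987 (w,kernel):
  lvl0: tbl 0x3C, slot 5 ⇒ 0x45007 (P1/RW1/US1/PS0)
  lvl1: tbl 0x45, slot 25 ⇒ 0x47007 (P1/RW1/US1/PS0)
  → PA=0x47987  (2 entries read)

Access #0 fault: NONE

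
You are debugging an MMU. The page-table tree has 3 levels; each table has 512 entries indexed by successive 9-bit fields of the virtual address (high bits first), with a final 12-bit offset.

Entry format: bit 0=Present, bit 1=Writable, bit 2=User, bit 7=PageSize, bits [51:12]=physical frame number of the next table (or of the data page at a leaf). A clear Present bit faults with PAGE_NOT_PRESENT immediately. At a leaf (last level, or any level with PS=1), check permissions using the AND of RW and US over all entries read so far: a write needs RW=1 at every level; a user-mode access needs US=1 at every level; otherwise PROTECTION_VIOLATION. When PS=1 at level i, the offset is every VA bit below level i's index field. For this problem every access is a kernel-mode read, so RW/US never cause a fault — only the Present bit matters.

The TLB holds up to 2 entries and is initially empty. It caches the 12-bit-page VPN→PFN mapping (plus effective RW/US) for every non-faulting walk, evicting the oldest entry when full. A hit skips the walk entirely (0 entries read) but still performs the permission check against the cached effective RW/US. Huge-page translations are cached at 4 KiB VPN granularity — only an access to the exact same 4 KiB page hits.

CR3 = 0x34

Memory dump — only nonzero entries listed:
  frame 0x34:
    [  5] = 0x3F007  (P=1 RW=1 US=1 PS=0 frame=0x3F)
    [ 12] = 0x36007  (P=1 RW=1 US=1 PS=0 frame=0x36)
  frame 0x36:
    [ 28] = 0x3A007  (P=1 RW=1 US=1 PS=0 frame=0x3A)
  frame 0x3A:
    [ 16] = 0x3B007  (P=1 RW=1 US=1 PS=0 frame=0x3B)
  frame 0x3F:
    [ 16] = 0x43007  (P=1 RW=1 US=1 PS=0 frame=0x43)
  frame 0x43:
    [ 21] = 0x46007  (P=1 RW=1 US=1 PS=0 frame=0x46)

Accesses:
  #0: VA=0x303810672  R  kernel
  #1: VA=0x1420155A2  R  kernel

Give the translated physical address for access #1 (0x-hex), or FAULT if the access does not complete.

Per-access translation:
#0 VA=0x303810672 (r,kernel):
  L0 @0x34[12] → 0x36007  P=1,RW=1,US=1,PS=0
  L1 @0x36[28] → 0x3A007  P=1,RW=1,US=1,PS=0
  L2 @0x3A[16] → 0x3B007  P=1,RW=1,US=1,PS=0
  ⇒ phys 0x3B672  [3 reads]
#1 VA=0x1420155A2 (r,kernel):
  L0 @0x34[5] → 0x3F007  P=1,RW=1,US=1,PS=0
  L1 @0x3F[16] → 0x43007  P=1,RW=1,US=1,PS=0
  L2 @0x43[21] → 0x46007  P=1,RW=1,US=1,PS=0
  ⇒ phys 0x465A2  [3 reads]

Access #1 PA: 0x465A2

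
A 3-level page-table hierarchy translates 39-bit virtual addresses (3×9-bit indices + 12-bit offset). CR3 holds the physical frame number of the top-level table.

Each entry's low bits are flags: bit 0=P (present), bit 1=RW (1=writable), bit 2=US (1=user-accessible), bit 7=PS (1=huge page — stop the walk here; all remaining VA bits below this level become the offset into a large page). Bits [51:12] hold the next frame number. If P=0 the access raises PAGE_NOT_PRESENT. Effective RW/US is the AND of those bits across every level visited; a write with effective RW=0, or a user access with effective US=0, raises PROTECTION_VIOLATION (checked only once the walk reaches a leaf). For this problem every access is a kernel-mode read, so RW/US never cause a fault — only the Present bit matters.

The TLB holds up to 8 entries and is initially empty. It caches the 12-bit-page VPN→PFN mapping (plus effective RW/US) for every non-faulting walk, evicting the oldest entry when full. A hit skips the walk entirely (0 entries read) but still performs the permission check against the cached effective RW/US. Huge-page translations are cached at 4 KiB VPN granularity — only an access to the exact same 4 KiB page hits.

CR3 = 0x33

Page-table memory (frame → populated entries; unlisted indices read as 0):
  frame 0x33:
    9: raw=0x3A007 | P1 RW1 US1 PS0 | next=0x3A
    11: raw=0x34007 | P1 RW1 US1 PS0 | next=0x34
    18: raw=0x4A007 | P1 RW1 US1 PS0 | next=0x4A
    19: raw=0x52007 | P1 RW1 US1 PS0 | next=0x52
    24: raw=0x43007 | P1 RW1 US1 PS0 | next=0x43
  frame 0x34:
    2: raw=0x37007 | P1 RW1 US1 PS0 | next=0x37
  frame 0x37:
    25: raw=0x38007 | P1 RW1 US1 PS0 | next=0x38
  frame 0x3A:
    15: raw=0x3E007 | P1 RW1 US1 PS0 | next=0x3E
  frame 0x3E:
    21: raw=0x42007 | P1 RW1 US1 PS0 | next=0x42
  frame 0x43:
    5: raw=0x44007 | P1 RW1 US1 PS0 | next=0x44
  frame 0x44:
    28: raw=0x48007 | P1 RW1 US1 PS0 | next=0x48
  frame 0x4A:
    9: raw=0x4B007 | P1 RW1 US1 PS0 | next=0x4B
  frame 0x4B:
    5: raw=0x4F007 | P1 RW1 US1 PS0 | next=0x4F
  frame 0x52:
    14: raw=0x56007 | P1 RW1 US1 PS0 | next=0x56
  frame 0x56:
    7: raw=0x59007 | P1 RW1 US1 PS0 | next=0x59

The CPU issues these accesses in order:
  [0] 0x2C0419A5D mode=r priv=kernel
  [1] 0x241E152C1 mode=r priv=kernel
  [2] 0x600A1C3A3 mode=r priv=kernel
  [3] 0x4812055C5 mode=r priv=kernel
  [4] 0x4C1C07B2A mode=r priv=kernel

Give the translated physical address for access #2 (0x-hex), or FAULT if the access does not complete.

Walk each access:
#0 VA=0x2C0419A5D (r,kernel):
  lvl0: tbl 0x33, slot 11 ⇒ 0x34007 (P1/RW1/US1/PS0)
  lvl1: tbl 0x34, slot 2 ⇒ 0x37007 (P1/RW1/US1/PS0)
  lvl2: tbl 0x37, slot 25 ⇒ 0x38007 (P1/RW1/US1/PS0)
  → PA=0x38A5D  (3 entries read)
#1 VA=0x241E152C1 (r,kernel):
  lvl0: tbl 0x33, slot 9 ⇒ 0x3A007 (P1/RW1/US1/PS0)
  lvl1: tbl 0x3A, slot 15 ⇒ 0x3E007 (P1/RW1/US1/PS0)
  lvl2: tbl 0x3E, slot 21 ⇒ 0x42007 (P1/RW1/US1/PS0)
  → PA=0x422C1  (3 entries read)
#2 VA=0x600A1C3A3 (r,kernel):
  lvl0: tbl 0x33, slot 24 ⇒ 0x43007 (P1/RW1/US1/PS0)
  lvl1: tbl 0x43, slot 5 ⇒ 0x44007 (P1/RW1/US1/PS0)
  lvl2: tbl 0x44, slot 28 ⇒ 0x48007 (P1/RW1/US1/PS0)
  → PA=0x483A3  (3 entries read)
#3 VA=0x4812055C5 (r,kernel):
  lvl0: tbl 0x33, slot 18 ⇒ 0x4A007 (P1/RW1/US1/PS0)
  lvl1: tbl 0x4A, slot 9 ⇒ 0x4B007 (P1/RW1/US1/PS0)
  lvl2: tbl 0x4B, slot 5 ⇒ 0x4F007 (P1/RW1/US1/PS0)
  → PA=0x4F5C5  (3 entries read)
#4 VA=0x4C1C07B2A (r,kernel):
  lvl0: tbl 0x33, slot 19 ⇒ 0x52007 (P1/RW1/US1/PS0)
  lvl1: tbl 0x52, slot 14 ⇒ 0x56007 (P1/RW1/US1/PS0)
  lvl2: tbl 0x56, slot 7 ⇒ 0x59007 (P1/RW1/US1/PS0)
  → PA=0x59B2A  (3 entries read)

Access #2 PA: 0x483A3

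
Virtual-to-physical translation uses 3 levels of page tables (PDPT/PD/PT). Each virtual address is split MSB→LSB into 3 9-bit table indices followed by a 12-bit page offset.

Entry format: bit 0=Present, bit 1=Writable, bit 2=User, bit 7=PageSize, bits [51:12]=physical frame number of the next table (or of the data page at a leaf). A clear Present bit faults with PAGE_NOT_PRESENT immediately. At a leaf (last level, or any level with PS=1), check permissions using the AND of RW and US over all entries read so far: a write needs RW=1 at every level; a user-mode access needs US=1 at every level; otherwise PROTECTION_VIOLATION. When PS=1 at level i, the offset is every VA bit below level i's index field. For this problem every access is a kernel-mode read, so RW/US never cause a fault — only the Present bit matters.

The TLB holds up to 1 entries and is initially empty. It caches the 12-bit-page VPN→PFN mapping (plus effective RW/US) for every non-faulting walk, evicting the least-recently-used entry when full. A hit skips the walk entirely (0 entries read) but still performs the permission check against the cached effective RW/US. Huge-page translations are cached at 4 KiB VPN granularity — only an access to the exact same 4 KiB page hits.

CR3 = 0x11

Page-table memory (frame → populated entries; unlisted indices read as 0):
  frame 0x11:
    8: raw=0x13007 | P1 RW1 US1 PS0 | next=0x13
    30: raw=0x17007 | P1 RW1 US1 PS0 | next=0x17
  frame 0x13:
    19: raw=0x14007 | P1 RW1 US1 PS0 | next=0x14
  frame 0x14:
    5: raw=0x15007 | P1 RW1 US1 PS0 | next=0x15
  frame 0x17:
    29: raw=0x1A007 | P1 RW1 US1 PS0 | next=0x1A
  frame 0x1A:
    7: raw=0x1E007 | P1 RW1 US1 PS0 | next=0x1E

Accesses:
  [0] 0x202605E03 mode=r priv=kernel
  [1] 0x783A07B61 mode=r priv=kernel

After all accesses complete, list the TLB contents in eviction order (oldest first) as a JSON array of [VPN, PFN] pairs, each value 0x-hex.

Walk each access:
#0 VA=0x202605E03 (r,kernel):
  [0] read 0x11 idx=8: raw=0x13007 flags P=1 W=1 U=1 S=0
  [1] read 0x13 idx=19: raw=0x14007 flags P=1 W=1 U=1 S=0
  [2] read 0x14 idx=5: raw=0x15007 flags P=1 W=1 U=1 S=0
  ⇒ phys 0x15E03  [3 reads]
#1 VA=0x783A07B61 (r,kernel):
  [0] read 0x11 idx=30: raw=0x17007 flags P=1 W=1 U=1 S=0
  [1] read 0x17 idx=29: raw=0x1A007 flags P=1 W=1 U=1 S=0
  [2] read 0x1A idx=7: raw=0x1E007 flags P=1 W=1 U=1 S=0
  ⇒ phys 0x1EB61  [3 reads]

TLB: [["0x783A07", "0x1E"]]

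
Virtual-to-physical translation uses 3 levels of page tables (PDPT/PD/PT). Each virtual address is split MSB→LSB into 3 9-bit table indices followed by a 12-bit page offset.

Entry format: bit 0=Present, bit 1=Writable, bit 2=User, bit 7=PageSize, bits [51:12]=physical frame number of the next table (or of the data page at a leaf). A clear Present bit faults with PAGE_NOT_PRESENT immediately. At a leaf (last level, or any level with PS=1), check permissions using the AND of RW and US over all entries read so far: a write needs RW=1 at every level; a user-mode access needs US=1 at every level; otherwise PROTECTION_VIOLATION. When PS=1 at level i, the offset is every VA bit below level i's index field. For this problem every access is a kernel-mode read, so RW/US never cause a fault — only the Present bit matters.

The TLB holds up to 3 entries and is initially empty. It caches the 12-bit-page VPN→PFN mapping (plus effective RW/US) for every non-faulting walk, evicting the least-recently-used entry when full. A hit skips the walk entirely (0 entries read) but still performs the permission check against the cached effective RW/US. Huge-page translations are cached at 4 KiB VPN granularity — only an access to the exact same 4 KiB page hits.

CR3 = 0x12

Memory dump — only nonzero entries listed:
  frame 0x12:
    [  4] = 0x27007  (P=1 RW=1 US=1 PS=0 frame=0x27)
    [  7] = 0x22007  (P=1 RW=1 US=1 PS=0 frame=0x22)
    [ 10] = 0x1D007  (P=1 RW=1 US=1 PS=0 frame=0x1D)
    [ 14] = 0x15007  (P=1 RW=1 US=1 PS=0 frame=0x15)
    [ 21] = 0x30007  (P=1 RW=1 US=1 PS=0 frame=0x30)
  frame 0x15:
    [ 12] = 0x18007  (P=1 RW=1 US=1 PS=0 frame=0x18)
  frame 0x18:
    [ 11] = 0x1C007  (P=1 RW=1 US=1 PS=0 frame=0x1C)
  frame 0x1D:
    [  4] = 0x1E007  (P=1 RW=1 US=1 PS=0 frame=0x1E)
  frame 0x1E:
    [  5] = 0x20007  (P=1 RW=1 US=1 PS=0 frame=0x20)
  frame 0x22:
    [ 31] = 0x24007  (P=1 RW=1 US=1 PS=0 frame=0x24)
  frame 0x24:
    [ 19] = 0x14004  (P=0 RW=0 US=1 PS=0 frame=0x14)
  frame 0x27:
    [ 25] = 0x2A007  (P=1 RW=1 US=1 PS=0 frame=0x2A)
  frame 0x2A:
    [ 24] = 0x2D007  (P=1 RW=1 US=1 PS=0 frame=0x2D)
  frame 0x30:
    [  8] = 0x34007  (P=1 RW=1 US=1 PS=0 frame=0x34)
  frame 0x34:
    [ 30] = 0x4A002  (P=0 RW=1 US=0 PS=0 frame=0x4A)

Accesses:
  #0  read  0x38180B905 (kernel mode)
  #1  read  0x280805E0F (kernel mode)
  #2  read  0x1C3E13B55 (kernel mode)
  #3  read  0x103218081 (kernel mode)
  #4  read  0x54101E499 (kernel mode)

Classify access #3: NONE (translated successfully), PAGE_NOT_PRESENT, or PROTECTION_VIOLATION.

Trace:
#0 VA=0x38180B905 (r,kernel):
  L0 @0x12[14] → 0x15007  P=1,RW=1,US=1,PS=0
  L1 @0x15[12] → 0x18007  P=1,RW=1,US=1,PS=0
  L2 @0x18[11] → 0x1C007  P=1,RW=1,US=1,PS=0
  ✓ 0x1C905  — 3 lookups
#1 VA=0x280805E0F (r,kernel):
  L0 @0x12[10] → 0x1D007  P=1,RW=1,US=1,PS=0
  L1 @0x1D[4] → 0x1E007  P=1,RW=1,US=1,PS=0
  L2 @0x1E[5] → 0x20007  P=1,RW=1,US=1,PS=0
  ✓ 0x20E0F  — 3 lookups
#2 VA=0x1C3E13B55 (r,kernel):
  L0 @0x12[7] → 0x22007  P=1,RW=1,US=1,PS=0
  L1 @0x22[31] → 0x24007  P=1,RW=1,US=1,PS=0
  L2 @0x24[19] → 0x14004  P=0,RW=0,US=1,PS=0
  ⇒ fault: PAGE_NOT_PRESENT  — 3 lookups
#3 VA=0x103218081 (r,kernel):
  L0 @0x12[4] → 0x27007  P=1,RW=1,US=1,PS=0
  L1 @0x27[25] → 0x2A007  P=1,RW=1,US=1,PS=0
  L2 @0x2A[24] → 0x2D007  P=1,RW=1,US=1,PS=0
  ✓ 0x2D081  — 3 lookups
#4 VA=0x54101E499 (r,kernel):
  L0 @0x12[21] → 0x30007  P=1,RW=1,US=1,PS=0
  L1 @0x30[8] → 0x34007  P=1,RW=1,US=1,PS=0
  L2 @0x34[30] → 0x4A002  P=0,RW=1,US=0,PS=0
  ⇒ fault: PAGE_NOT_PRESENT  — 3 lookups

Access #3 fault: NONE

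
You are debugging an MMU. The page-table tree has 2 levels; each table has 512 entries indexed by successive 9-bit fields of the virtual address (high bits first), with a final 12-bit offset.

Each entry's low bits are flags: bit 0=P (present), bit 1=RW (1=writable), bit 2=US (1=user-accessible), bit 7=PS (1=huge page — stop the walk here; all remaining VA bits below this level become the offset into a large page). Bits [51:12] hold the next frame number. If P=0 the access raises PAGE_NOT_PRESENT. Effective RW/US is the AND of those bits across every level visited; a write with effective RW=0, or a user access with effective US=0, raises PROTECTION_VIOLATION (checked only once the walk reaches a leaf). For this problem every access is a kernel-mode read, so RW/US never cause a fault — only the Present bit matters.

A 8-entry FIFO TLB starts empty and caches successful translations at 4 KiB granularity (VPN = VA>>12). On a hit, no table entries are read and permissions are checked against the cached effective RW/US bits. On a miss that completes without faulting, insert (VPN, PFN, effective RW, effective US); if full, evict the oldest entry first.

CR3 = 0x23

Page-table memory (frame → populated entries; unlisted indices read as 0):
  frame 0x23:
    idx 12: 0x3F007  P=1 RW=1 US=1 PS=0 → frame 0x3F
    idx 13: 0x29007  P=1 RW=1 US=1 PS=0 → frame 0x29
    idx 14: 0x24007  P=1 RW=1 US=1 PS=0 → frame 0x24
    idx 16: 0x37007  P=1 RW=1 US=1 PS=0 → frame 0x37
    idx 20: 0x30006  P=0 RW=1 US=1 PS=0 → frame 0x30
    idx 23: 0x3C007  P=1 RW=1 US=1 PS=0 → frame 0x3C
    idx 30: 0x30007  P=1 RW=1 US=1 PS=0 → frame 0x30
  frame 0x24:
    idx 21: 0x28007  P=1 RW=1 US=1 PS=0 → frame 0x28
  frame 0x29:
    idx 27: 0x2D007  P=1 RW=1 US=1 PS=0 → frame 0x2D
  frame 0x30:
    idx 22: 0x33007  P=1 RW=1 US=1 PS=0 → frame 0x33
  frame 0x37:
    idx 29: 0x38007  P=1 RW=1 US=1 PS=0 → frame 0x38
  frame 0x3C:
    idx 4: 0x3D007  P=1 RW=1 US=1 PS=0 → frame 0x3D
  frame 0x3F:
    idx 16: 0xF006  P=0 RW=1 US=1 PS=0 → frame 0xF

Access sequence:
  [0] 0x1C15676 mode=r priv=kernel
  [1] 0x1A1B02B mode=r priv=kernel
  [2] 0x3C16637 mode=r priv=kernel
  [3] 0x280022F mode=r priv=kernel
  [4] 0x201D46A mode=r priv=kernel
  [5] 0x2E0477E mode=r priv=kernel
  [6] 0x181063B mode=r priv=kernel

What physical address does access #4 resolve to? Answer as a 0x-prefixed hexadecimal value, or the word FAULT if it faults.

Walk each access:
#0 VA=0x1C15676 (r,kernel):
  [0] read 0x23 idx=14: raw=0x24007 flags P=1 W=1 U=1 S=0
  [1] read 0x24 idx=21: raw=0x28007 flags P=1 W=1 U=1 S=0
  → PA=0x28676  (2 entries read)
#1 VA=0x1A1B02B (r,kernel):
  [0] read 0x23 idx=13: raw=0x29007 flags P=1 W=1 U=1 S=0
  [1] read 0x29 idx=27: raw=0x2D007 flags P=1 W=1 U=1 S=0
  → PA=0x2D02B  (2 entries read)
#2 VA=0x3C16637 (r,kernel):
  [0] read 0x23 idx=30: raw=0x30007 flags P=1 W=1 U=1 S=0
  [1] read 0x30 idx=22: raw=0x33007 flags P=1 W=1 U=1 S=0
  → PA=0x33637  (2 entries read)
#3 VA=0x280022F (r,kernel):
  [0] read 0x23 idx=20: raw=0x30006 flags P=0 W=1 U=1 S=0
  ⇒ fault: PAGE_NOT_PRESENT  — 1 lookups
#4 VA=0x201D46A (r,kernel):
  [0] read 0x23 idx=16: raw=0x37007 flags P=1 W=1 U=1 S=0
  [1] read 0x37 idx=29: raw=0x38007 flags P=1 W=1 U=1 S=0
  → PA=0x3846A  (2 entries read)
#5 VA=0x2E0477E (r,kernel):
  [0] read 0x23 idx=23: raw=0x3C007 flags P=1 W=1 U=1 S=0
  [1] read 0x3C idx=4: raw=0x3D007 flags P=1 W=1 U=1 S=0
  → PA=0x3D77E  (2 entries read)
#6 VA=0x181063B (r,kernel):
  [0] read 0x23 idx=12: raw=0x3F007 flags P=1 W=1 U=1 S=0
  [1] read 0x3F idx=16: raw=0xF006 flags P=0 W=1 U=1 S=0
  ⇒ fault: PAGE_NOT_PRESENT  — 2 lookups

Access #4 PA: 0x3846A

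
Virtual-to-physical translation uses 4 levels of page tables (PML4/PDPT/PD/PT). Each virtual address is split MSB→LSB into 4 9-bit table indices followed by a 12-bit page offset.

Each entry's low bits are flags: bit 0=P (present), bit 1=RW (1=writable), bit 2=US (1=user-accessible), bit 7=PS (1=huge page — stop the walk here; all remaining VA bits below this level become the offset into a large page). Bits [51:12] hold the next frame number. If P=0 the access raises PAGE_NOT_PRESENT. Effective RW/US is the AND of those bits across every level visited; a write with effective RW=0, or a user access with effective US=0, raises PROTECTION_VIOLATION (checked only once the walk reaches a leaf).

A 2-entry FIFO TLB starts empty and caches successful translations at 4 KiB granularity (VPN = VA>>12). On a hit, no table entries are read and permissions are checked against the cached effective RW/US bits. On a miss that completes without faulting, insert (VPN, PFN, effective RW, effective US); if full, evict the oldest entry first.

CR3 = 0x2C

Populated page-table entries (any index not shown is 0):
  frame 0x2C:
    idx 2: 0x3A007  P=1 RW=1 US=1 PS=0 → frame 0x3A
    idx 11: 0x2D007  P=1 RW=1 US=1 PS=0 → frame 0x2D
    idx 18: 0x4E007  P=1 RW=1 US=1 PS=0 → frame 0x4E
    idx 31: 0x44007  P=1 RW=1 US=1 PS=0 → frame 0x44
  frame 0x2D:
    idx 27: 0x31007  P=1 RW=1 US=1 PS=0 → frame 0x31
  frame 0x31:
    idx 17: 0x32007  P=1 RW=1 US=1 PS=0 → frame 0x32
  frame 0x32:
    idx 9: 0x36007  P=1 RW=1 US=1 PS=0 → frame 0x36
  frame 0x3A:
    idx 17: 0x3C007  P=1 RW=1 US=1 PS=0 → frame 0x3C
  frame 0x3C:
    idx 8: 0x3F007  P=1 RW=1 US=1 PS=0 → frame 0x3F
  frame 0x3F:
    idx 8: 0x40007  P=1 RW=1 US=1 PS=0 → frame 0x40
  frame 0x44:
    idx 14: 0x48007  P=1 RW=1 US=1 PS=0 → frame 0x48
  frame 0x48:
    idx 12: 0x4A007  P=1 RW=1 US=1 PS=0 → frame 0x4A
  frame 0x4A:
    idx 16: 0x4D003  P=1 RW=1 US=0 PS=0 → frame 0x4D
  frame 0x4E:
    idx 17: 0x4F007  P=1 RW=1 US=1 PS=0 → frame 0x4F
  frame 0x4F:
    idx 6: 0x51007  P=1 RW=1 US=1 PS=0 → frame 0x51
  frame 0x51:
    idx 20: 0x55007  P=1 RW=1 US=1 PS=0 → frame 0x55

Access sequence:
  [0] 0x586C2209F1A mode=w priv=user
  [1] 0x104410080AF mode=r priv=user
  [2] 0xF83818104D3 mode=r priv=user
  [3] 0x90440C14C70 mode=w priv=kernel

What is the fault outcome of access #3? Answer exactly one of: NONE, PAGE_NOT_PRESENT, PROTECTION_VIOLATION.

Trace:
#0 VA=0x586C2209F1A (w,user):
  lvl0: tbl 0x2C, slot 11 ⇒ 0x2D007 (P1/RW1/US1/PS0)
  lvl1: tbl 0x2D, slot 27 ⇒ 0x31007 (P1/RW1/US1/PS0)
  lvl2: tbl 0x31, slot 17 ⇒ 0x32007 (P1/RW1/US1/PS0)
  lvl3: tbl 0x32, slot 9 ⇒ 0x36007 (P1/RW1/US1/PS0)
  ✓ 0x36F1A  — 4 lookups
#1 VA=0x104410080AF (r,user):
  lvl0: tbl 0x2C, slot 2 ⇒ 0x3A007 (P1/RW1/US1/PS0)
  lvl1: tbl 0x3A, slot 17 ⇒ 0x3C007 (P1/RW1/US1/PS0)
  lvl2: tbl 0x3C, slot 8 ⇒ 0x3F007 (P1/RW1/US1/PS0)
  lvl3: tbl 0x3F, slot 8 ⇒ 0x40007 (P1/RW1/US1/PS0)
  ✓ 0x400AF  — 4 lookups
#2 VA=0xF83818104D3 (r,user):
  lvl0: tbl 0x2C, slot 31 ⇒ 0x44007 (P1/RW1/US1/PS0)
  lvl1: tbl 0x44, slot 14 ⇒ 0x48007 (P1/RW1/US1/PS0)
  lvl2: tbl 0x48, slot 12 ⇒ 0x4A007 (P1/RW1/US1/PS0)
  lvl3: tbl 0x4A, slot 16 ⇒ 0x4D003 (P1/RW1/US0/PS0)
  ✗ PROTECTION_VIOLATION  [4 reads]
#3 VA=0x90440C14C70 (w,kernel):
  lvl0: tbl 0x2C, slot 18 ⇒ 0x4E007 (P1/RW1/US1/PS0)
  lvl1: tbl 0x4E, slot 17 ⇒ 0x4F007 (P1/RW1/US1/PS0)
  lvl2: tbl 0x4F, slot 6 ⇒ 0x51007 (P1/RW1/US1/PS0)
  lvl3: tbl 0x51, slot 20 ⇒ 0x55007 (P1/RW1/US1/PS0)
  ✓ 0x55C70  — 4 lookups

Access #3 fault: NONE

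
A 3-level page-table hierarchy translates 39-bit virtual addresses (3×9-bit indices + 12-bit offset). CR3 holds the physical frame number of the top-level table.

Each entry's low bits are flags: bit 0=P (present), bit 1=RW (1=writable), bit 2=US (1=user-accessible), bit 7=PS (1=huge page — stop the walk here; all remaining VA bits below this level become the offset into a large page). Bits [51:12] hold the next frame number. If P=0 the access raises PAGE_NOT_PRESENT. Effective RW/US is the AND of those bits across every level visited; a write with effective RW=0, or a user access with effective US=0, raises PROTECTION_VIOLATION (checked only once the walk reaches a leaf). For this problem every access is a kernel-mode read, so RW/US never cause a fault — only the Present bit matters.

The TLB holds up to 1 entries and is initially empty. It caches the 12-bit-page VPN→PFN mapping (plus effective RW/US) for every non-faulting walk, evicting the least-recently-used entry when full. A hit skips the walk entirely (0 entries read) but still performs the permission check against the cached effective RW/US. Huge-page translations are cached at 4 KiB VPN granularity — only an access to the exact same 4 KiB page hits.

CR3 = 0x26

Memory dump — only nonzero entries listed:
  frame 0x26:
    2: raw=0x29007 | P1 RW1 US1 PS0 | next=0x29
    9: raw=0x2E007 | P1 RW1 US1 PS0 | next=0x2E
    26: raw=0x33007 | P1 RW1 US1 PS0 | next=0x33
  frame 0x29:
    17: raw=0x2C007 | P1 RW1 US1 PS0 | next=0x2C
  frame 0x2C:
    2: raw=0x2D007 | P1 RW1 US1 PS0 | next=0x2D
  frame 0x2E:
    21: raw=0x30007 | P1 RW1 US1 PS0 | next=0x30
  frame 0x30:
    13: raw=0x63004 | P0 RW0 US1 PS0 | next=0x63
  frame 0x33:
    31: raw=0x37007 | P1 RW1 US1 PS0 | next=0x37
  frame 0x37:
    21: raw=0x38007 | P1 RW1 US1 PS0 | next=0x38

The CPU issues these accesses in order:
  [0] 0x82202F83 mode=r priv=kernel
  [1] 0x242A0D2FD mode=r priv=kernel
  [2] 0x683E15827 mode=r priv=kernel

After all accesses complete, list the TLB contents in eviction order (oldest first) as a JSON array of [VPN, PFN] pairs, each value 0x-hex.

Walk each access:
#0 VA=0x82202F83 (r,kernel):
  [0] read 0x26 idx=2: raw=0x29007 flags P=1 W=1 U=1 S=0
  [1] read 0x29 idx=17: raw=0x2C007 flags P=1 W=1 U=1 S=0
  [2] read 0x2C idx=2: raw=0x2D007 flags P=1 W=1 U=1 S=0
  → PA=0x2DF83  (3 entries read)
#1 VA=0x242A0D2FD (r,kernel):
  [0] read 0x26 idx=9: raw=0x2E007 flags P=1 W=1 U=1 S=0
  [1] read 0x2E idx=21: raw=0x30007 flags P=1 W=1 U=1 S=0
  [2] read 0x30 idx=13: raw=0x63004 flags P=0 W=0 U=1 S=0
  ✗ PAGE_NOT_PRESENT  [3 reads]
#2 VA=0x683E15827 (r,kernel):
  [0] read 0x26 idx=26: raw=0x33007 flags P=1 W=1 U=1 S=0
  [1] read 0x33 idx=31: raw=0x37007 flags P=1 W=1 U=1 S=0
  [2] read 0x37 idx=21: raw=0x38007 flags P=1 W=1 U=1 S=0
  → PA=0x38827  (3 entries read)

TLB: [["0x683E15", "0x38"]]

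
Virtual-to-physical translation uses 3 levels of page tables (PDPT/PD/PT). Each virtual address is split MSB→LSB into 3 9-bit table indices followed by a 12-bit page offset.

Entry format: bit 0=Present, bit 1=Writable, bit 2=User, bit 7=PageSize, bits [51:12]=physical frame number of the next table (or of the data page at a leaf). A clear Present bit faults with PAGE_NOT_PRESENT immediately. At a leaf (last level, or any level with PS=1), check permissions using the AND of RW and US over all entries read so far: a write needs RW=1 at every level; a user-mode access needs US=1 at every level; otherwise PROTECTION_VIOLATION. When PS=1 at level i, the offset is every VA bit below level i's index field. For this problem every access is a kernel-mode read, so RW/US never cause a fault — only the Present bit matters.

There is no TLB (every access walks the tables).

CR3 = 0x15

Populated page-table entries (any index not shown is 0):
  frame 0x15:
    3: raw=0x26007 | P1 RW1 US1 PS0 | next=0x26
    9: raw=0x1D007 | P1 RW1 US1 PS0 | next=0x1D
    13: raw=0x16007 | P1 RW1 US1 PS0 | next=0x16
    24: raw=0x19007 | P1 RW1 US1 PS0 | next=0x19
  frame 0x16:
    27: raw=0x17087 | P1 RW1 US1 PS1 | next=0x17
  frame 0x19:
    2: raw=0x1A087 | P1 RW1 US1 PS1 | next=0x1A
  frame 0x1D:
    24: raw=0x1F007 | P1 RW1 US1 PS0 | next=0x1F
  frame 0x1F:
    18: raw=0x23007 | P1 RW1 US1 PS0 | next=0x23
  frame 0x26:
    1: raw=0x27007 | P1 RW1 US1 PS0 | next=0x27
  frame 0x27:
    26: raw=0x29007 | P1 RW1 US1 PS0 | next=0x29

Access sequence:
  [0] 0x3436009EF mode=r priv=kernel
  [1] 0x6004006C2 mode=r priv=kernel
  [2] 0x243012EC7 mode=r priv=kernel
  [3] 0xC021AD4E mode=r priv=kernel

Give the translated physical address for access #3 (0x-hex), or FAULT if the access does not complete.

Trace:
#0 VA=0x3436009EF (r,kernel):
  L0 @0x15[13] → 0x16007  P=1,RW=1,US=1,PS=0
  L1 @0x16[27] → 0x17087  P=1,RW=1,US=1,PS=1
  ✓ 0x179EF (huge @L1)  — 2 lookups
#1 VA=0x6004006C2 (r,kernel):
  L0 @0x15[24] → 0x19007  P=1,RW=1,US=1,PS=0
  L1 @0x19[2] → 0x1A087  P=1,RW=1,US=1,PS=1
  ✓ 0x1A6C2 (huge @L1)  — 2 lookups
#2 VA=0x243012EC7 (r,kernel):
  L0 @0x15[9] → 0x1D007  P=1,RW=1,US=1,PS=0
  L1 @0x1D[24] → 0x1F007  P=1,RW=1,US=1,PS=0
  L2 @0x1F[18] → 0x23007  P=1,RW=1,US=1,PS=0
  ✓ 0x23EC7  — 3 lookups
#3 VA=0xC021AD4E (r,kernel):
  L0 @0x15[3] → 0x26007  P=1,RW=1,US=1,PS=0
  L1 @0x26[1] → 0x27007  P=1,RW=1,US=1,PS=0
  L2 @0x27[26] → 0x29007  P=1,RW=1,US=1,PS=0
  ✓ 0x29D4E  — 3 lookups

Access #3 PA: 0x29D4E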